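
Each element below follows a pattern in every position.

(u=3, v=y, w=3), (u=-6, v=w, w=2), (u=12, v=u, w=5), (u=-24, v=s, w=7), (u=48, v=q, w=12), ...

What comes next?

(u=-96, v=o, w=19)

U — ×(-2) each step: 3, -6, 12, -24, 48 → -96.
For the v, letters move back 2 places in the alphabet: y, w, u, s, q → o.
W goes 3, 2, 5, 7, 12 → 19 (each term is the sum of the two before it).
Putting it together: (u=-96, v=o, w=19).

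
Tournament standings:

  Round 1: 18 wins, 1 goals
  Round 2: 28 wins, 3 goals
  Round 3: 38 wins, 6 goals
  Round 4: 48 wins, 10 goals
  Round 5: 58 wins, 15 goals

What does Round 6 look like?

Wins — +10 each step: 18, 28, 38, 48, 58 → 68.
Goals — differences are 2, 3, 4, … (increasing by 1 each time): 1, 3, 6, 10, 15 → 21.
So the next line is 68 wins, 21 goals.

68 wins, 21 goals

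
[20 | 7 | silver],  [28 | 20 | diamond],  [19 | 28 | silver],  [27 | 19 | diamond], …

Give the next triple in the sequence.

[18 | 27 | silver]

First value: 20, 28, 19, 27 → 18 (alternating steps +8, −9, +8, −9, …).
Second value — always the previous value of the first value: 7, 20, 28, 19 → 27.
Rank goes silver, diamond, silver, diamond → silver (alternates silver ↔ diamond).
Putting it together: [18 | 27 | silver].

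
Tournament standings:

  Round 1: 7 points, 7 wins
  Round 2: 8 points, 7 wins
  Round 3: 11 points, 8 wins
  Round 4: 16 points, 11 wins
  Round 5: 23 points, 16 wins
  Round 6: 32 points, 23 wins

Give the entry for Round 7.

For the points, differences are 1, 3, 5, … (increasing by 2 each time): 7, 8, 11, 16, 23, 32 → 43.
Wins — always the previous value of the points: 7, 7, 8, 11, 16, 23 → 32.
So the next row is 43 points, 32 wins.

43 points, 32 wins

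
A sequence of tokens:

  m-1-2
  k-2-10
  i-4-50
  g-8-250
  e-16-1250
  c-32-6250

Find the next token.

For the letter, letters move back 2 places in the alphabet: m, k, i, g, e, c → a.
Second component: 1, 2, 4, 8, 16, 32 → 64 (×2 each step).
Third component — ×5 each step: 2, 10, 50, 250, 1250, 6250 → 31250.
Combining the parts gives a-64-31250.

a-64-31250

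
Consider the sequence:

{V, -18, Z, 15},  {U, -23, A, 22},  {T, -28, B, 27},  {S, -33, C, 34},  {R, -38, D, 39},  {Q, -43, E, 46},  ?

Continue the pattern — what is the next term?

First letter — letters move back 1 place in the alphabet: V, U, T, S, R, Q → P.
Second component: −5 each step; -18, -23, -28, -33, -38, -43 → -48.
Second letter: letters move forward 1 place in the alphabet, wrapping Z→A; Z, A, B, C, D, E → F.
Fourth component: 15, 22, 27, 34, 39, 46 → 51 (alternating steps +7, +5, +7, +5, …).
Combining the parts gives {P, -48, F, 51}.

{P, -48, F, 51}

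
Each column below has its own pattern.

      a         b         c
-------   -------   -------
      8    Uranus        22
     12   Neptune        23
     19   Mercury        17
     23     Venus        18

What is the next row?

30  Earth  12

Column a — alternating steps +4, +7, +4, +7, …: 8, 12, 19, 23 → 30.
Column b: runs through the planets Mercury→Neptune; Uranus, Neptune, Mercury, Venus → Earth.
Column c goes 22, 23, 17, 18 → 12 (alternating steps +1, −6, +1, −6, …).
Putting it together: 30  Earth  12.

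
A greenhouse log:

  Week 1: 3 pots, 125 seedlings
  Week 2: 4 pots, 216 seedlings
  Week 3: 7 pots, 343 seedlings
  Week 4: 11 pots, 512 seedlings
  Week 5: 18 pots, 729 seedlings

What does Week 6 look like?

Pots — each term is the sum of the two before it: 3, 4, 7, 11, 18 → 29.
Seedlings: 125, 216, 343, 512, 729 → 1000 (perfect cubes: 5³, 6³, 7³, …).
Combining the parts gives 29 pots, 1000 seedlings.

29 pots, 1000 seedlings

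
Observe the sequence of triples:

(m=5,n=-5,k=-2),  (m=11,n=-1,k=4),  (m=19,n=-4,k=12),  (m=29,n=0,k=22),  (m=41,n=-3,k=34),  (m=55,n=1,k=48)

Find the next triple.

(m=71,n=-2,k=64)

M goes 5, 11, 19, 29, 41, 55 → 71 (differences are 6, 8, 10, … (increasing by 2 each time)).
For the n, alternating steps +4, −3, +4, −3, …: -5, -1, -4, 0, -3, 1 → -2.
K: differences are 6, 8, 10, … (increasing by 2 each time); -2, 4, 12, 22, 34, 48 → 64.
Combining the parts gives (m=71,n=-2,k=64).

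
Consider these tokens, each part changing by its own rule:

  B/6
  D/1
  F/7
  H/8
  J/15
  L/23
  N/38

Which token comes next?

P/61

Letter — letters move forward 2 places in the alphabet: B, D, F, H, J, L, N → P.
Second component — each term is the sum of the two before it: 6, 1, 7, 8, 15, 23, 38 → 61.
Combining the parts gives P/61.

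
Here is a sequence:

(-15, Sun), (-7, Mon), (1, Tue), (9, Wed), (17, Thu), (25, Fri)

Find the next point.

First entry: +8 each step; -15, -7, 1, 9, 17, 25 → 33.
For the day, runs through the weekdays Mon→Sun: Sun, Mon, Tue, Wed, Thu, Fri → Sat.
Combining the parts gives (33, Sat).

(33, Sat)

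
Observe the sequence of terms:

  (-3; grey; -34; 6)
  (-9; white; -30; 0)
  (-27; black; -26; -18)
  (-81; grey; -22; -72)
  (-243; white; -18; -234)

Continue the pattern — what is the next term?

First coordinate goes -3, -9, -27, -81, -243 → -729 (×3 each step).
Shade: grey, white, black, grey, white → black (repeats grey → white → black).
Third coordinate — +4 each step: -34, -30, -26, -22, -18 → -14.
Fourth coordinate — always 9 more than the first coordinate: 6, 0, -18, -72, -234 → -720.
Combining the parts gives (-729; black; -14; -720).

(-729; black; -14; -720)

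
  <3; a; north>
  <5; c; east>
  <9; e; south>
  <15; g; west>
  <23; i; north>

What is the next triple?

<33; k; east>

First entry goes 3, 5, 9, 15, 23 → 33 (differences are 2, 4, 6, … (increasing by 2 each time)).
Letter: a, c, e, g, i → k (letters move forward 2 places in the alphabet).
Direction: repeats north → east → south → west; north, east, south, west, north → east.
Combining the parts gives <33; k; east>.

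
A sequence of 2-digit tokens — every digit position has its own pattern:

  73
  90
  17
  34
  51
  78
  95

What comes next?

First digit: 7, 9, 1, 3, 5, 7, 9 → 1 (+2 each step, mod 10).
For the second digit, −3 each step, mod 10: 3, 0, 7, 4, 1, 8, 5 → 2.
So the next token is 12.

12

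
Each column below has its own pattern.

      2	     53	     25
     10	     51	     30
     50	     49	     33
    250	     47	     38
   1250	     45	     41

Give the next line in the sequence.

First component — ×5 each step: 2, 10, 50, 250, 1250 → 6250.
Second component: −2 each step; 53, 51, 49, 47, 45 → 43.
Third component goes 25, 30, 33, 38, 41 → 46 (alternating steps +5, +3, +5, +3, …).
Putting it together: 6250  43  46.

6250  43  46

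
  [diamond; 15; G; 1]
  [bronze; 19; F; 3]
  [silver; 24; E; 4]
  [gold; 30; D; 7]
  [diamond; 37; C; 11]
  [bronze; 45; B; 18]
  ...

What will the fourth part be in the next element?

29

Fourth part — each term is the sum of the two before it: 1, 3, 4, 7, 11, 18 → 29.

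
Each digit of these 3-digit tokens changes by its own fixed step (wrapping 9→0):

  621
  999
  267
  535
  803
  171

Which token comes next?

First digit: +3 each step, mod 10; 6, 9, 2, 5, 8, 1 → 4.
Second digit: −3 each step, mod 10; 2, 9, 6, 3, 0, 7 → 4.
Third digit: 1, 9, 7, 5, 3, 1 → 9 (−2 each step, mod 10).
So the next token is 449.

449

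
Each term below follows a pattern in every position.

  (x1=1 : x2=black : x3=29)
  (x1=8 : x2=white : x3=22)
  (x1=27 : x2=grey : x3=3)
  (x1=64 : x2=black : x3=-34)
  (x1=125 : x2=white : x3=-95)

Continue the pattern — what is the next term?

X1 — perfect cubes: 1³, 2³, 3³, …: 1, 8, 27, 64, 125 → 216.
X2: repeats black → white → grey; black, white, grey, black, white → grey.
For the x3, together with the x1 always sums to 30: 29, 22, 3, -34, -95 → -186.
Putting it together: (x1=216 : x2=grey : x3=-186).

(x1=216 : x2=grey : x3=-186)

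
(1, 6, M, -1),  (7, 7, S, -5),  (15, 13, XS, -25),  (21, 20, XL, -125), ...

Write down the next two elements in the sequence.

First part goes 1, 7, 15, 21 → 29 → 35 (alternating steps +6, +8, +6, +8, …).
Second part goes 6, 7, 13, 20 → 33 → 53 (each term is the sum of the two before it).
For the size, runs backward through clothing sizes XS→XL: M, S, XS, XL → L → M.
Fourth part: ×5 each step, so -1, -5, -25, -125 → -625 → -3125.
So the next two elements are (29, 33, L, -625) and (35, 53, M, -3125).

(29, 33, L, -625), (35, 53, M, -3125)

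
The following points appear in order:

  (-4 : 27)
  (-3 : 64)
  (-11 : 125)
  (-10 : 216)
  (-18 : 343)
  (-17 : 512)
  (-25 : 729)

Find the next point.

(-24 : 1000)

For the first entry, alternating steps +1, −8, +1, −8, …: -4, -3, -11, -10, -18, -17, -25 → -24.
Second entry: perfect cubes: 3³, 4³, 5³, …, so 27, 64, 125, 216, 343, 512, 729 → 1000.
So the next point is (-24 : 1000).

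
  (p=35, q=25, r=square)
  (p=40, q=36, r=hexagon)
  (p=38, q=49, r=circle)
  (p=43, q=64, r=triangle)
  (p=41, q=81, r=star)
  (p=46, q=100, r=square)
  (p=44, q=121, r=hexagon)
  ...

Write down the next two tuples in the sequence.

P — alternating steps +5, −2, +5, −2, …: 35, 40, 38, 43, 41, 46, 44 → 49 → 47.
For the q, perfect squares: 5², 6², 7², …: 25, 36, 49, 64, 81, 100, 121 → 144 → 169.
R: repeats square → hexagon → circle → triangle → star, so square, hexagon, circle, triangle, star, square, hexagon → circle → triangle.
Putting the parts together: (p=49, q=144, r=circle) and then (p=47, q=169, r=triangle).

(p=49, q=144, r=circle), (p=47, q=169, r=triangle)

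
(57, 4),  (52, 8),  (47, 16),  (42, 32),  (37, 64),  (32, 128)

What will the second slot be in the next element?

256

First slot: −5 each step; 57, 52, 47, 42, 37, 32 → 27.
For the second slot, ×2 each step: 4, 8, 16, 32, 64, 128 → 256.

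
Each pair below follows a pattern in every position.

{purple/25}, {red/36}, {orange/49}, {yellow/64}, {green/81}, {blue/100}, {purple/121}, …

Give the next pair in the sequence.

Colour goes purple, red, orange, yellow, green, blue, purple → red (repeats purple → red → orange → yellow → green → blue).
Second component: perfect squares: 5², 6², 7², …; 25, 36, 49, 64, 81, 100, 121 → 144.
So the next pair is {red/144}.

{red/144}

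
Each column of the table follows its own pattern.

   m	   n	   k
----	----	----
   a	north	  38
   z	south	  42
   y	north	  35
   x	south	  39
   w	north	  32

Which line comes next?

v  south  36

Column m: letters move back 1 place in the alphabet, wrapping A→Z; a, z, y, x, w → v.
Column n: alternates north ↔ south; north, south, north, south, north → south.
Column k — alternating steps +4, −7, +4, −7, …: 38, 42, 35, 39, 32 → 36.
Combining the parts gives v  south  36.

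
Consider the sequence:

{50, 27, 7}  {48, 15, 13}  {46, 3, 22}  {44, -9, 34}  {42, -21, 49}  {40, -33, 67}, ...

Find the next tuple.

{38, -45, 88}

First component — −2 each step: 50, 48, 46, 44, 42, 40 → 38.
Second component: 27, 15, 3, -9, -21, -33 → -45 (−12 each step).
Third component: 7, 13, 22, 34, 49, 67 → 88 (differences are 6, 9, 12, … (increasing by 3 each time)).
Combining the parts gives {38, -45, 88}.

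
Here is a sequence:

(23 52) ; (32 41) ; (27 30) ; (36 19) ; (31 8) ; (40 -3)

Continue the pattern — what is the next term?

First entry: alternating steps +9, −5, +9, −5, …; 23, 32, 27, 36, 31, 40 → 35.
Second entry goes 52, 41, 30, 19, 8, -3 → -14 (−11 each step).
So the next term is (35 -14).

(35 -14)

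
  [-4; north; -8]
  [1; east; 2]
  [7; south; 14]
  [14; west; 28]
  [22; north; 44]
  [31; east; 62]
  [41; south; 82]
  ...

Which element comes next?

First component: differences are 5, 6, 7, … (increasing by 1 each time), so -4, 1, 7, 14, 22, 31, 41 → 52.
For the direction, repeats north → east → south → west: north, east, south, west, north, east, south → west.
For the third component, always 2 × the first component: -8, 2, 14, 28, 44, 62, 82 → 104.
So the next element is [52; west; 104].

[52; west; 104]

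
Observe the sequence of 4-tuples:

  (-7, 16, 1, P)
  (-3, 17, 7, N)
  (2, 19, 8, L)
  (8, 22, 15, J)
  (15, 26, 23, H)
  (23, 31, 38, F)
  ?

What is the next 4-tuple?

First part — differences are 4, 5, 6, … (increasing by 1 each time): -7, -3, 2, 8, 15, 23 → 32.
For the second part, differences are 1, 2, 3, … (increasing by 1 each time): 16, 17, 19, 22, 26, 31 → 37.
Third part — each term is the sum of the two before it: 1, 7, 8, 15, 23, 38 → 61.
Letter: P, N, L, J, H, F → D (letters move back 2 places in the alphabet).
So the next 4-tuple is (32, 37, 61, D).

(32, 37, 61, D)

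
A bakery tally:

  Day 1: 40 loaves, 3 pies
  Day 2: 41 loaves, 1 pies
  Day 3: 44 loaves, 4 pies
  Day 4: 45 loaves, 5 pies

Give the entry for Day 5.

Loaves goes 40, 41, 44, 45 → 48 (alternating steps +1, +3, +1, +3, …).
Pies goes 3, 1, 4, 5 → 9 (each term is the sum of the two before it).
Combining the parts gives 48 loaves, 9 pies.

48 loaves, 9 pies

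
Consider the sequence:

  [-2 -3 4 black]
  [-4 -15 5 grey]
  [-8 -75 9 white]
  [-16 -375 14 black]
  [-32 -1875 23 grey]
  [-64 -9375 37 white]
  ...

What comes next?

[-128 -46875 60 black]

First slot: ×2 each step, so -2, -4, -8, -16, -32, -64 → -128.
Second slot goes -3, -15, -75, -375, -1875, -9375 → -46875 (×5 each step).
For the third slot, each term is the sum of the two before it: 4, 5, 9, 14, 23, 37 → 60.
Shade: repeats black → grey → white; black, grey, white, black, grey, white → black.
Combining the parts gives [-128 -46875 60 black].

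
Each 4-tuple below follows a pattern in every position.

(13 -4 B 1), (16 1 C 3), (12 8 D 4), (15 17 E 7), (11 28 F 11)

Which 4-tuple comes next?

(14 41 G 18)

First part: 13, 16, 12, 15, 11 → 14 (alternating steps +3, −4, +3, −4, …).
Second part: -4, 1, 8, 17, 28 → 41 (differences are 5, 7, 9, … (increasing by 2 each time)).
Letter: B, C, D, E, F → G (letters move forward 1 place in the alphabet).
Fourth part: each term is the sum of the two before it; 1, 3, 4, 7, 11 → 18.
Combining the parts gives (14 41 G 18).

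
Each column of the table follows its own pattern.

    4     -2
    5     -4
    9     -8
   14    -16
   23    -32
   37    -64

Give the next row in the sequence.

First component goes 4, 5, 9, 14, 23, 37 → 60 (each term is the sum of the two before it).
Second component goes -2, -4, -8, -16, -32, -64 → -128 (×2 each step).
Combining the parts gives 60  -128.

60  -128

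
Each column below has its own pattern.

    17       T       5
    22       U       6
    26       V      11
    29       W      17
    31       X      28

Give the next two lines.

32  Y  45; 32  Z  73

First component goes 17, 22, 26, 29, 31 → 32 → 32 (differences are 5, 4, 3, … (decreasing by 1 each time)).
For the letter, letters move forward 1 place in the alphabet: T, U, V, W, X → Y → Z.
Third component: 5, 6, 11, 17, 28 → 45 → 73 (each term is the sum of the two before it).
Putting the parts together: 32  Y  45 and then 32  Z  73.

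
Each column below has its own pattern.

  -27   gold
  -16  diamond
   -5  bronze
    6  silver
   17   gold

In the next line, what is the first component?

For the first component, +11 each step: -27, -16, -5, 6, 17 → 28.

28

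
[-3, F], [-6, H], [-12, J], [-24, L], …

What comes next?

First slot: -3, -6, -12, -24 → -48 (×2 each step).
Letter goes F, H, J, L → N (letters move forward 2 places in the alphabet).
Putting it together: [-48, N].

[-48, N]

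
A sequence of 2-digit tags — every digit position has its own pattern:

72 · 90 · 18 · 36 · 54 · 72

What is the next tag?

90

First digit — +2 each step, mod 10: 7, 9, 1, 3, 5, 7 → 9.
Second digit: 2, 0, 8, 6, 4, 2 → 0 (−2 each step, mod 10).
So the next tag is 90.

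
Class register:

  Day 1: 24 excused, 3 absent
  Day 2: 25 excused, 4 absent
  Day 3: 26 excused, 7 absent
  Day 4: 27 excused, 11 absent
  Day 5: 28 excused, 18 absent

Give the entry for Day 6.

For the excused, +1 each step: 24, 25, 26, 27, 28 → 29.
Absent goes 3, 4, 7, 11, 18 → 29 (each term is the sum of the two before it).
Putting it together: 29 excused, 29 absent.

29 excused, 29 absent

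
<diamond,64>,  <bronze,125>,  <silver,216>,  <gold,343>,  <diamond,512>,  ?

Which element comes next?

Rank goes diamond, bronze, silver, gold, diamond → bronze (repeats diamond → bronze → silver → gold).
Second component: 64, 125, 216, 343, 512 → 729 (perfect cubes: 4³, 5³, 6³, …).
So the next element is <bronze,729>.

<bronze,729>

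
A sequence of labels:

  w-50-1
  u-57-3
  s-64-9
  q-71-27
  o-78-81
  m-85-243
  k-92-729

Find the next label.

Letter: letters move back 2 places in the alphabet, so w, u, s, q, o, m, k → i.
Second component: +7 each step; 50, 57, 64, 71, 78, 85, 92 → 99.
Third component: 1, 3, 9, 27, 81, 243, 729 → 2187 (×3 each step).
Combining the parts gives i-99-2187.

i-99-2187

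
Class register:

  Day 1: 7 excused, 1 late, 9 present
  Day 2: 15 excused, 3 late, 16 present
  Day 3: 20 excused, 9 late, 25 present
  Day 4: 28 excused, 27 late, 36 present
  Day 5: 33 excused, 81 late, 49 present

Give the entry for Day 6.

Excused goes 7, 15, 20, 28, 33 → 41 (alternating steps +8, +5, +8, +5, …).
Late: ×3 each step; 1, 3, 9, 27, 81 → 243.
Present — perfect squares: 3², 4², 5², …: 9, 16, 25, 36, 49 → 64.
Putting it together: 41 excused, 243 late, 64 present.

41 excused, 243 late, 64 present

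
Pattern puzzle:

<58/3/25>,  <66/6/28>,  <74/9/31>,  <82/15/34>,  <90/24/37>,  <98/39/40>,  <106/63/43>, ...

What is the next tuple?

First part: 58, 66, 74, 82, 90, 98, 106 → 114 (+8 each step).
For the second part, each term is the sum of the two before it: 3, 6, 9, 15, 24, 39, 63 → 102.
Third part goes 25, 28, 31, 34, 37, 40, 43 → 46 (+3 each step).
Putting it together: <114/102/46>.

<114/102/46>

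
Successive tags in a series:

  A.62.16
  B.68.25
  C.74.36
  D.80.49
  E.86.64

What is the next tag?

For the letter, letters move forward 1 place in the alphabet: A, B, C, D, E → F.
Second component: +6 each step; 62, 68, 74, 80, 86 → 92.
Third component: perfect squares: 4², 5², 6², …; 16, 25, 36, 49, 64 → 81.
Putting it together: F.92.81.

F.92.81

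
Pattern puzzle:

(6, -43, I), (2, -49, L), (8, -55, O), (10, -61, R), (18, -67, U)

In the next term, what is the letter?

Letter: I, L, O, R, U → X (letters move forward 3 places in the alphabet).

X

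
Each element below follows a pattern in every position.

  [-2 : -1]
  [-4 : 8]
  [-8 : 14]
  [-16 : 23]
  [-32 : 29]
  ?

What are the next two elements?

[-64 : 38], [-128 : 44]

First coordinate: ×2 each step, so -2, -4, -8, -16, -32 → -64 → -128.
For the second coordinate, alternating steps +9, +6, +9, +6, …: -1, 8, 14, 23, 29 → 38 → 44.
So the next two elements are [-64 : 38] and [-128 : 44].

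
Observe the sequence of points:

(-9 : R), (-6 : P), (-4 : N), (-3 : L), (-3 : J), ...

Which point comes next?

(-4 : H)

First coordinate: differences are 3, 2, 1, … (decreasing by 1 each time), so -9, -6, -4, -3, -3 → -4.
Letter: letters move back 2 places in the alphabet; R, P, N, L, J → H.
So the next point is (-4 : H).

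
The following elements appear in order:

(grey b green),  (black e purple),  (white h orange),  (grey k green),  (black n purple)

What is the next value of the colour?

Shade: repeats grey → black → white; grey, black, white, grey, black → white.
Letter: letters move forward 3 places in the alphabet, so b, e, h, k, n → q.
Colour: repeats green → purple → orange, so green, purple, orange, green, purple → orange.

orange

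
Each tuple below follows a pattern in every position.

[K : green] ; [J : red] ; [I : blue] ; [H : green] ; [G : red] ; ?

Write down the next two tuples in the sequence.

[F : blue], [E : green]

Letter — letters move back 1 place in the alphabet: K, J, I, H, G → F → E.
Colour: green, red, blue, green, red → blue → green (repeats green → red → blue).
So the next two tuples are [F : blue] and [E : green].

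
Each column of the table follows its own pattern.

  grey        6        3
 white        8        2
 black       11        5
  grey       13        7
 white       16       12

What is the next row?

Shade: grey, white, black, grey, white → black (repeats grey → white → black).
Second component: alternating steps +2, +3, +2, +3, …; 6, 8, 11, 13, 16 → 18.
Third component goes 3, 2, 5, 7, 12 → 19 (each term is the sum of the two before it).
Combining the parts gives black  18  19.

black  18  19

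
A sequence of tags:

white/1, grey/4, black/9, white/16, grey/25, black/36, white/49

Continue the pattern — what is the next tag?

grey/64

Shade goes white, grey, black, white, grey, black, white → grey (repeats white → grey → black).
Second component: 1, 4, 9, 16, 25, 36, 49 → 64 (perfect squares: 1², 2², 3², …).
So the next tag is grey/64.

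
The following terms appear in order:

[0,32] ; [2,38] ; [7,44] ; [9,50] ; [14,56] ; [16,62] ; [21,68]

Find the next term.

For the first entry, alternating steps +2, +5, +2, +5, …: 0, 2, 7, 9, 14, 16, 21 → 23.
For the second entry, +6 each step: 32, 38, 44, 50, 56, 62, 68 → 74.
Putting it together: [23,74].

[23,74]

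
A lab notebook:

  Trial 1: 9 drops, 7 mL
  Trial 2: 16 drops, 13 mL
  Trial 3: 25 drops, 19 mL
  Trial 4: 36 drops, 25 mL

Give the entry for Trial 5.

49 drops, 31 mL

For the drops, perfect squares: 3², 4², 5², …: 9, 16, 25, 36 → 49.
ML: 7, 13, 19, 25 → 31 (+6 each step).
Putting it together: 49 drops, 31 mL.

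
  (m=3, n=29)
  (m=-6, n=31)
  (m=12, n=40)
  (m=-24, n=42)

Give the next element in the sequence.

For the m, ×(-2) each step: 3, -6, 12, -24 → 48.
N: alternating steps +2, +9, +2, +9, …, so 29, 31, 40, 42 → 51.
Combining the parts gives (m=48, n=51).

(m=48, n=51)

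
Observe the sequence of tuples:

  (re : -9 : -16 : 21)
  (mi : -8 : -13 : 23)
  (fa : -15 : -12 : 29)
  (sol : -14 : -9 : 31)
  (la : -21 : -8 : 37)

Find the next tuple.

Note: runs through the solfège scale do→ti; re, mi, fa, sol, la → ti.
Second value goes -9, -8, -15, -14, -21 → -20 (alternating steps +1, −7, +1, −7, …).
Third value: alternating steps +3, +1, +3, +1, …; -16, -13, -12, -9, -8 → -5.
Fourth value — alternating steps +2, +6, +2, +6, …: 21, 23, 29, 31, 37 → 39.
Combining the parts gives (ti : -20 : -5 : 39).

(ti : -20 : -5 : 39)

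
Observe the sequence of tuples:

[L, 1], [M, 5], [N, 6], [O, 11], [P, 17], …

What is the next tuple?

Letter — letters move forward 1 place in the alphabet: L, M, N, O, P → Q.
For the second coordinate, each term is the sum of the two before it: 1, 5, 6, 11, 17 → 28.
Putting it together: [Q, 28].

[Q, 28]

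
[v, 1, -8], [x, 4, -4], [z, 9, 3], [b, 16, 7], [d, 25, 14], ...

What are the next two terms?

[f, 36, 18], [h, 49, 25]

Letter: letters move forward 2 places in the alphabet, wrapping Z→A; v, x, z, b, d → f → h.
Second value goes 1, 4, 9, 16, 25 → 36 → 49 (perfect squares: 1², 2², 3², …).
Third value: alternating steps +4, +7, +4, +7, …, so -8, -4, 3, 7, 14 → 18 → 25.
Putting the parts together: [f, 36, 18] and then [h, 49, 25].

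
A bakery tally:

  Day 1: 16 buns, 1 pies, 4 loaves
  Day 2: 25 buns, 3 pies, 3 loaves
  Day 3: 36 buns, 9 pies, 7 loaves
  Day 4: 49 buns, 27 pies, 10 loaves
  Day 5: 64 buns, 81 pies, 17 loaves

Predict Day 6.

81 buns, 243 pies, 27 loaves

Buns: perfect squares: 4², 5², 6², …, so 16, 25, 36, 49, 64 → 81.
Pies: 1, 3, 9, 27, 81 → 243 (×3 each step).
Loaves goes 4, 3, 7, 10, 17 → 27 (each term is the sum of the two before it).
Putting it together: 81 buns, 243 pies, 27 loaves.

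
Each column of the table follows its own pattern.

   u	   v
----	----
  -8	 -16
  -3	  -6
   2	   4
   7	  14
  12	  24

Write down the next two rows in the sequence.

Column u goes -8, -3, 2, 7, 12 → 17 → 22 (+5 each step).
Column v goes -16, -6, 4, 14, 24 → 34 → 44 (always 2 × the column u).
So the next two rows are 17  34 and 22  44.

17  34; 22  44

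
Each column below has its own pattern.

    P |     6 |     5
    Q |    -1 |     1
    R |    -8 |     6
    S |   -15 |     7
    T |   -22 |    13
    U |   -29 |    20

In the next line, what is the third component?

Third component: 5, 1, 6, 7, 13, 20 → 33 (each term is the sum of the two before it).

33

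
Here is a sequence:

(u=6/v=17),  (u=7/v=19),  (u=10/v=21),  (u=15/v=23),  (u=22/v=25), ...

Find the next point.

For the u, differences are 1, 3, 5, … (increasing by 2 each time): 6, 7, 10, 15, 22 → 31.
For the v, +2 each step: 17, 19, 21, 23, 25 → 27.
Putting it together: (u=31/v=27).

(u=31/v=27)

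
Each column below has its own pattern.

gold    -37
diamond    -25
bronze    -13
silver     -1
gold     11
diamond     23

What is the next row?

Rank: repeats gold → diamond → bronze → silver, so gold, diamond, bronze, silver, gold, diamond → bronze.
Second component: +12 each step; -37, -25, -13, -1, 11, 23 → 35.
Combining the parts gives bronze  35.

bronze  35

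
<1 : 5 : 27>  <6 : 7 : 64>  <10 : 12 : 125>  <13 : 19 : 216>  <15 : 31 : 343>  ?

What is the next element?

<16 : 50 : 512>

For the first value, differences are 5, 4, 3, … (decreasing by 1 each time): 1, 6, 10, 13, 15 → 16.
Second value — each term is the sum of the two before it: 5, 7, 12, 19, 31 → 50.
Third value goes 27, 64, 125, 216, 343 → 512 (perfect cubes: 3³, 4³, 5³, …).
So the next element is <16 : 50 : 512>.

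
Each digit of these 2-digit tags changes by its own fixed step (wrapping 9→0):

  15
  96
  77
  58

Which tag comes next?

39

First digit — −2 each step, mod 10: 1, 9, 7, 5 → 3.
Second digit: 5, 6, 7, 8 → 9 (+1 each step, mod 10).
Combining the parts gives 39.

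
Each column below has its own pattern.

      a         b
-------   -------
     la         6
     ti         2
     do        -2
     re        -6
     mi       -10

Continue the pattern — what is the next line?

Column a: runs through the solfège scale do→ti; la, ti, do, re, mi → fa.
Column b: 6, 2, -2, -6, -10 → -14 (−4 each step).
Putting it together: fa  -14.

fa  -14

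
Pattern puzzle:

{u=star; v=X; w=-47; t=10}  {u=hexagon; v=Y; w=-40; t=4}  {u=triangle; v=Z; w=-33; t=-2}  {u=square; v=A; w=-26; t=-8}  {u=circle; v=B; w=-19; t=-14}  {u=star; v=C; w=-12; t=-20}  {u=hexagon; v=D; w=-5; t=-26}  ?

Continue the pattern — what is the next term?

{u=triangle; v=E; w=2; t=-32}

U: repeats star → hexagon → triangle → square → circle; star, hexagon, triangle, square, circle, star, hexagon → triangle.
For the v, letters move forward 1 place in the alphabet, wrapping Z→A: X, Y, Z, A, B, C, D → E.
W: -47, -40, -33, -26, -19, -12, -5 → 2 (+7 each step).
For the t, −6 each step: 10, 4, -2, -8, -14, -20, -26 → -32.
Combining the parts gives {u=triangle; v=E; w=2; t=-32}.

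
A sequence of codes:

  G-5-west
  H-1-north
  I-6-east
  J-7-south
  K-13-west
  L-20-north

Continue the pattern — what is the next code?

M-33-east

Letter: letters move forward 1 place in the alphabet; G, H, I, J, K, L → M.
Second component — each term is the sum of the two before it: 5, 1, 6, 7, 13, 20 → 33.
Direction: repeats west → north → east → south; west, north, east, south, west, north → east.
Combining the parts gives M-33-east.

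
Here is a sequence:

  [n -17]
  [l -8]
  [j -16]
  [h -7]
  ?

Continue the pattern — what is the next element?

[f -15]

For the letter, letters move back 2 places in the alphabet: n, l, j, h → f.
Second entry: alternating steps +9, −8, +9, −8, …; -17, -8, -16, -7 → -15.
Combining the parts gives [f -15].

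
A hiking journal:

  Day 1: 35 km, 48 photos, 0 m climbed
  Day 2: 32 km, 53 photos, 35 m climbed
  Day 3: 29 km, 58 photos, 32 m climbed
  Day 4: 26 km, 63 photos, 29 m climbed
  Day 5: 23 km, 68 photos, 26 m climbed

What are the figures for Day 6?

20 km, 73 photos, 23 m climbed

For the km, −3 each step: 35, 32, 29, 26, 23 → 20.
Photos: 48, 53, 58, 63, 68 → 73 (+5 each step).
M climbed: 0, 35, 32, 29, 26 → 23 (always the previous value of the km).
Combining the parts gives 20 km, 73 photos, 23 m climbed.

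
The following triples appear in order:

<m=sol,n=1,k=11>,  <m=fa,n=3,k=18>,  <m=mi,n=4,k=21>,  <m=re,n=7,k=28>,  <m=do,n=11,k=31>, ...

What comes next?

M — runs backward through the solfège scale do→ti: sol, fa, mi, re, do → ti.
N: each term is the sum of the two before it; 1, 3, 4, 7, 11 → 18.
K — alternating steps +7, +3, +7, +3, …: 11, 18, 21, 28, 31 → 38.
So the next triple is <m=ti,n=18,k=38>.

<m=ti,n=18,k=38>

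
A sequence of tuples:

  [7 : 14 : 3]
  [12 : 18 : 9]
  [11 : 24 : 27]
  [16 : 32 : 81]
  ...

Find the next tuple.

[15 : 42 : 243]

First component: alternating steps +5, −1, +5, −1, …, so 7, 12, 11, 16 → 15.
Second component goes 14, 18, 24, 32 → 42 (differences are 4, 6, 8, … (increasing by 2 each time)).
For the third component, ×3 each step: 3, 9, 27, 81 → 243.
Combining the parts gives [15 : 42 : 243].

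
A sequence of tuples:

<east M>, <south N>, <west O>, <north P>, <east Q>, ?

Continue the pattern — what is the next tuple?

<south R>

Direction: east, south, west, north, east → south (repeats east → south → west → north).
Letter: letters move forward 1 place in the alphabet, so M, N, O, P, Q → R.
So the next tuple is <south R>.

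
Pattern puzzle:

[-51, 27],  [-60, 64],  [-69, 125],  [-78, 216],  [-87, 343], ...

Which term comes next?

[-96, 512]

For the first entry, −9 each step: -51, -60, -69, -78, -87 → -96.
Second entry: perfect cubes: 3³, 4³, 5³, …, so 27, 64, 125, 216, 343 → 512.
Putting it together: [-96, 512].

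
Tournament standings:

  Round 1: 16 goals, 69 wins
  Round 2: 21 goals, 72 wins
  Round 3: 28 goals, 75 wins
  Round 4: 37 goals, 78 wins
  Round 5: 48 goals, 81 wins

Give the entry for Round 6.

Goals — differences are 5, 7, 9, … (increasing by 2 each time): 16, 21, 28, 37, 48 → 61.
For the wins, +3 each step: 69, 72, 75, 78, 81 → 84.
So the next record is 61 goals, 84 wins.

61 goals, 84 wins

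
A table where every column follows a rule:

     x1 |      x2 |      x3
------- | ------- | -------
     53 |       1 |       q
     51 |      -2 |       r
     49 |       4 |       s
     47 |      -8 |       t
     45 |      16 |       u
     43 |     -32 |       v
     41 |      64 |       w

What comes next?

Column x1: −2 each step; 53, 51, 49, 47, 45, 43, 41 → 39.
Column x2: 1, -2, 4, -8, 16, -32, 64 → -128 (×(-2) each step).
Column x3 — letters move forward 1 place in the alphabet: q, r, s, t, u, v, w → x.
Putting it together: 39  -128  x.

39  -128  x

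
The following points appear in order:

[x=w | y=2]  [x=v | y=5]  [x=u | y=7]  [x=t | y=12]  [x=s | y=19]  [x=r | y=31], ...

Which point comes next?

X: w, v, u, t, s, r → q (letters move back 1 place in the alphabet).
Y: 2, 5, 7, 12, 19, 31 → 50 (each term is the sum of the two before it).
Combining the parts gives [x=q | y=50].

[x=q | y=50]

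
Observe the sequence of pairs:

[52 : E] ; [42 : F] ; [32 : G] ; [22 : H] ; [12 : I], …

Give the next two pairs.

First coordinate goes 52, 42, 32, 22, 12 → 2 → -8 (−10 each step).
Letter: letters move forward 1 place in the alphabet; E, F, G, H, I → J → K.
Putting the parts together: [2 : J] and then [-8 : K].

[2 : J], [-8 : K]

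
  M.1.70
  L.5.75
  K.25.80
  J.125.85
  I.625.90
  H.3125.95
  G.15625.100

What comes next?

Letter: letters move back 1 place in the alphabet; M, L, K, J, I, H, G → F.
For the second component, ×5 each step: 1, 5, 25, 125, 625, 3125, 15625 → 78125.
Third component: +5 each step; 70, 75, 80, 85, 90, 95, 100 → 105.
So the next tag is F.78125.105.

F.78125.105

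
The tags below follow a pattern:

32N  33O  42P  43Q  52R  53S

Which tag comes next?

First component goes 32, 33, 42, 43, 52, 53 → 62 (alternating steps +1, +9, +1, +9, …).
Letter: letters move forward 1 place in the alphabet, so N, O, P, Q, R, S → T.
Putting it together: 62T.

62T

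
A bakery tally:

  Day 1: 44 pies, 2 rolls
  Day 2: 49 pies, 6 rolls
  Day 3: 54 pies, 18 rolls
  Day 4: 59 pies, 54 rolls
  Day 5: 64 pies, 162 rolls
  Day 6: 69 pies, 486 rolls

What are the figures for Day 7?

74 pies, 1458 rolls

Pies goes 44, 49, 54, 59, 64, 69 → 74 (+5 each step).
Rolls goes 2, 6, 18, 54, 162, 486 → 1458 (×3 each step).
Putting it together: 74 pies, 1458 rolls.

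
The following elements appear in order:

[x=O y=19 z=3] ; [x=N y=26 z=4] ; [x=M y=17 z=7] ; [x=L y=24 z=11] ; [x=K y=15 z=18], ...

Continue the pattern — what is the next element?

[x=J y=22 z=29]

X: letters move back 1 place in the alphabet; O, N, M, L, K → J.
Y: 19, 26, 17, 24, 15 → 22 (alternating steps +7, −9, +7, −9, …).
Z: each term is the sum of the two before it, so 3, 4, 7, 11, 18 → 29.
Combining the parts gives [x=J y=22 z=29].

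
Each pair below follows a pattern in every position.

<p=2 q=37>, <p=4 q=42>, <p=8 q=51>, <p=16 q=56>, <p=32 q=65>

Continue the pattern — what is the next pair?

<p=64 q=70>

P goes 2, 4, 8, 16, 32 → 64 (×2 each step).
For the q, alternating steps +5, +9, +5, +9, …: 37, 42, 51, 56, 65 → 70.
Combining the parts gives <p=64 q=70>.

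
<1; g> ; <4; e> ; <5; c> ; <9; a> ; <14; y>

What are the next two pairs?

For the first slot, each term is the sum of the two before it: 1, 4, 5, 9, 14 → 23 → 37.
Letter: letters move back 2 places in the alphabet, wrapping A→Z; g, e, c, a, y → w → u.
So the next two pairs are <23; w> and <37; u>.

<23; w>, <37; u>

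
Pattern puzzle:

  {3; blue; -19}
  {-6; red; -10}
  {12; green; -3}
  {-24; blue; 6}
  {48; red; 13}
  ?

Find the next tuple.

For the first coordinate, ×(-2) each step: 3, -6, 12, -24, 48 → -96.
Colour: blue, red, green, blue, red → green (repeats blue → red → green).
Third coordinate: -19, -10, -3, 6, 13 → 22 (alternating steps +9, +7, +9, +7, …).
Putting it together: {-96; green; 22}.

{-96; green; 22}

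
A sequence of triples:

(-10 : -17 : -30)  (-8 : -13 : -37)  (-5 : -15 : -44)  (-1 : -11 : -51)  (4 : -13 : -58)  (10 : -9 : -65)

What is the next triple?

First coordinate: differences are 2, 3, 4, … (increasing by 1 each time); -10, -8, -5, -1, 4, 10 → 17.
Second coordinate goes -17, -13, -15, -11, -13, -9 → -11 (alternating steps +4, −2, +4, −2, …).
Third coordinate goes -30, -37, -44, -51, -58, -65 → -72 (−7 each step).
Putting it together: (17 : -11 : -72).

(17 : -11 : -72)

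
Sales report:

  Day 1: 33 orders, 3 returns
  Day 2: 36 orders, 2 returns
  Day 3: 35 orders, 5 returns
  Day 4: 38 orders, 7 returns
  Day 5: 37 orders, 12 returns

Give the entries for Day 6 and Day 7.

For the orders, alternating steps +3, −1, +3, −1, …: 33, 36, 35, 38, 37 → 40 → 39.
Returns: each term is the sum of the two before it, so 3, 2, 5, 7, 12 → 19 → 31.
Putting the parts together: 40 orders, 19 returns and then 39 orders, 31 returns.

40 orders, 19 returns; 39 orders, 31 returns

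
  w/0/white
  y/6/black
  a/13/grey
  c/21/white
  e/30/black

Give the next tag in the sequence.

Letter: letters move forward 2 places in the alphabet, wrapping Z→A, so w, y, a, c, e → g.
Second component goes 0, 6, 13, 21, 30 → 40 (differences are 6, 7, 8, … (increasing by 1 each time)).
Shade: white, black, grey, white, black → grey (repeats white → black → grey).
Combining the parts gives g/40/grey.

g/40/grey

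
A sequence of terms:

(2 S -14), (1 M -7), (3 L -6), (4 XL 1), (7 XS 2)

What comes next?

First component — each term is the sum of the two before it: 2, 1, 3, 4, 7 → 11.
Size — runs through clothing sizes XS→XL: S, M, L, XL, XS → S.
Third component: alternating steps +7, +1, +7, +1, …; -14, -7, -6, 1, 2 → 9.
Combining the parts gives (11 S 9).

(11 S 9)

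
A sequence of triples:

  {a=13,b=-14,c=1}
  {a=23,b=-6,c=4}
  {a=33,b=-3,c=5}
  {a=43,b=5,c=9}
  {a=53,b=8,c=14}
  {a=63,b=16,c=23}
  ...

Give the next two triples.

{a=73,b=19,c=37}, {a=83,b=27,c=60}

A — +10 each step: 13, 23, 33, 43, 53, 63 → 73 → 83.
For the b, alternating steps +8, +3, +8, +3, …: -14, -6, -3, 5, 8, 16 → 19 → 27.
C: each term is the sum of the two before it; 1, 4, 5, 9, 14, 23 → 37 → 60.
So the next two triples are {a=73,b=19,c=37} and {a=83,b=27,c=60}.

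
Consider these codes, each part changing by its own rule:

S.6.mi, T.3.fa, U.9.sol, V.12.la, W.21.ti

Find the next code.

For the letter, letters move forward 1 place in the alphabet: S, T, U, V, W → X.
For the second component, each term is the sum of the two before it: 6, 3, 9, 12, 21 → 33.
Note: mi, fa, sol, la, ti → do (runs through the solfège scale do→ti).
Putting it together: X.33.do.

X.33.do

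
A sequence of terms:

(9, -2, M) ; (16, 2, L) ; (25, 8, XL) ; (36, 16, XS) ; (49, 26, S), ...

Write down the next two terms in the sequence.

(64, 38, M), (81, 52, L)

First part: 9, 16, 25, 36, 49 → 64 → 81 (perfect squares: 3², 4², 5², …).
Second part: differences are 4, 6, 8, … (increasing by 2 each time); -2, 2, 8, 16, 26 → 38 → 52.
Size: runs through clothing sizes XS→XL; M, L, XL, XS, S → M → L.
Putting the parts together: (64, 38, M) and then (81, 52, L).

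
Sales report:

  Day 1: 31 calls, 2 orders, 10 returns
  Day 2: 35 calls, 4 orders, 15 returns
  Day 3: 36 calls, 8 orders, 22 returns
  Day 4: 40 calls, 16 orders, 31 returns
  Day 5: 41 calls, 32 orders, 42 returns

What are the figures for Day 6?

45 calls, 64 orders, 55 returns

Calls — alternating steps +4, +1, +4, +1, …: 31, 35, 36, 40, 41 → 45.
Orders — ×2 each step: 2, 4, 8, 16, 32 → 64.
Returns: differences are 5, 7, 9, … (increasing by 2 each time); 10, 15, 22, 31, 42 → 55.
Combining the parts gives 45 calls, 64 orders, 55 returns.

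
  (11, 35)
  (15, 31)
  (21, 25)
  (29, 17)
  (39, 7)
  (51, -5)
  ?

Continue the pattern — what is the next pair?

(65, -19)

For the first value, differences are 4, 6, 8, … (increasing by 2 each time): 11, 15, 21, 29, 39, 51 → 65.
Second value: together with the first value always sums to 46; 35, 31, 25, 17, 7, -5 → -19.
Putting it together: (65, -19).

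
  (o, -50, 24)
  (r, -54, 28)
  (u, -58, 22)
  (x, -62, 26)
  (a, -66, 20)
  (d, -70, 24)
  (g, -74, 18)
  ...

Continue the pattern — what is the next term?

Letter goes o, r, u, x, a, d, g → j (letters move forward 3 places in the alphabet, wrapping Z→A).
Second coordinate: -50, -54, -58, -62, -66, -70, -74 → -78 (−4 each step).
Third coordinate goes 24, 28, 22, 26, 20, 24, 18 → 22 (alternating steps +4, −6, +4, −6, …).
Putting it together: (j, -78, 22).

(j, -78, 22)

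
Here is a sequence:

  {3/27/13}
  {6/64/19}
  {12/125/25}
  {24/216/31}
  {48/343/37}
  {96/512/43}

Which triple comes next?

First entry: 3, 6, 12, 24, 48, 96 → 192 (×2 each step).
Second entry: perfect cubes: 3³, 4³, 5³, …; 27, 64, 125, 216, 343, 512 → 729.
For the third entry, +6 each step: 13, 19, 25, 31, 37, 43 → 49.
So the next triple is {192/729/49}.

{192/729/49}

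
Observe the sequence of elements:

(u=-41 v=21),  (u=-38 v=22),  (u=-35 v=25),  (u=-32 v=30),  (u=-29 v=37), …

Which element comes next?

U: -41, -38, -35, -32, -29 → -26 (+3 each step).
V: differences are 1, 3, 5, … (increasing by 2 each time); 21, 22, 25, 30, 37 → 46.
Combining the parts gives (u=-26 v=46).

(u=-26 v=46)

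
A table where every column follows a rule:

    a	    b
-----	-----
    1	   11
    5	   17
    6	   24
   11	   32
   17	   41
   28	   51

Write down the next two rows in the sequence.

Column a: each term is the sum of the two before it, so 1, 5, 6, 11, 17, 28 → 45 → 73.
Column b: 11, 17, 24, 32, 41, 51 → 62 → 74 (differences are 6, 7, 8, … (increasing by 1 each time)).
Putting the parts together: 45  62 and then 73  74.

45  62; 73  74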